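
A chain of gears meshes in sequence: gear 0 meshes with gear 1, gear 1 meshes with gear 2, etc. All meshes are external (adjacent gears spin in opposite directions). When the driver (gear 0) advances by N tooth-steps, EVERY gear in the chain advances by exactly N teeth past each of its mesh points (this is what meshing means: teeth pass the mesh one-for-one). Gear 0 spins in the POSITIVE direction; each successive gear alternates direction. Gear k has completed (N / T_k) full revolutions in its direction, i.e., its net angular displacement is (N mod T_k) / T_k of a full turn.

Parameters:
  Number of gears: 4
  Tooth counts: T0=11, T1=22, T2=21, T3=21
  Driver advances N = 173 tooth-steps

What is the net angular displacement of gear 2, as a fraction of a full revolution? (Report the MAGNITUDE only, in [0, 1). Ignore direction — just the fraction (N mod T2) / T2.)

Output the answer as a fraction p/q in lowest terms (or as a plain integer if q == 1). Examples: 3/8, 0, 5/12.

Chain of 4 gears, tooth counts: [11, 22, 21, 21]
  gear 0: T0=11, direction=positive, advance = 173 mod 11 = 8 teeth = 8/11 turn
  gear 1: T1=22, direction=negative, advance = 173 mod 22 = 19 teeth = 19/22 turn
  gear 2: T2=21, direction=positive, advance = 173 mod 21 = 5 teeth = 5/21 turn
  gear 3: T3=21, direction=negative, advance = 173 mod 21 = 5 teeth = 5/21 turn
Gear 2: 173 mod 21 = 5
Fraction = 5 / 21 = 5/21 (gcd(5,21)=1) = 5/21

Answer: 5/21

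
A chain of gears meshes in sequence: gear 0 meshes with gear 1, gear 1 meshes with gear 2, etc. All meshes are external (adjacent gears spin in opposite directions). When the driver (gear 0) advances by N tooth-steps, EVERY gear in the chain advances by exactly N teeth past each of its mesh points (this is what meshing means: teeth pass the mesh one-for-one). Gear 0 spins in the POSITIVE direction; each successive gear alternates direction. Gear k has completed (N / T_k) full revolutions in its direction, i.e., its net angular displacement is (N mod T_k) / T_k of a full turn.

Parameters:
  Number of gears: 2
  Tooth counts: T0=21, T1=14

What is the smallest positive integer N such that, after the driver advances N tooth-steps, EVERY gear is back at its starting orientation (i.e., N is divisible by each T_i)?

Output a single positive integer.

Answer: 42

Derivation:
Gear k returns to start when N is a multiple of T_k.
All gears at start simultaneously when N is a common multiple of [21, 14]; the smallest such N is lcm(21, 14).
Start: lcm = T0 = 21
Fold in T1=14: gcd(21, 14) = 7; lcm(21, 14) = 21 * 14 / 7 = 294 / 7 = 42
Full cycle length = 42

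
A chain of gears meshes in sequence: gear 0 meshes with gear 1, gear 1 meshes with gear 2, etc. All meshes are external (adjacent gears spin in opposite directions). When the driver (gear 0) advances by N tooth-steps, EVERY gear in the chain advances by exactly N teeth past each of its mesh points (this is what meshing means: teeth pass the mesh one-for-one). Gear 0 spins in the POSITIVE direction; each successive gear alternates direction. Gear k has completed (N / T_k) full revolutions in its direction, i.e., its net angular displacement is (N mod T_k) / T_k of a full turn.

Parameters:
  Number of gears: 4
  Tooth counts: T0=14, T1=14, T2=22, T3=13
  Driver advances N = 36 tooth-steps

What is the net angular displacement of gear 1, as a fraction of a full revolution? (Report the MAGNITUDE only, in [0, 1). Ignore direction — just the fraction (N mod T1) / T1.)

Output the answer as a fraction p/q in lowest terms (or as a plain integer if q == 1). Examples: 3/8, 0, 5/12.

Answer: 4/7

Derivation:
Chain of 4 gears, tooth counts: [14, 14, 22, 13]
  gear 0: T0=14, direction=positive, advance = 36 mod 14 = 8 teeth = 8/14 turn
  gear 1: T1=14, direction=negative, advance = 36 mod 14 = 8 teeth = 8/14 turn
  gear 2: T2=22, direction=positive, advance = 36 mod 22 = 14 teeth = 14/22 turn
  gear 3: T3=13, direction=negative, advance = 36 mod 13 = 10 teeth = 10/13 turn
Gear 1: 36 mod 14 = 8
Fraction = 8 / 14 = 4/7 (gcd(8,14)=2) = 4/7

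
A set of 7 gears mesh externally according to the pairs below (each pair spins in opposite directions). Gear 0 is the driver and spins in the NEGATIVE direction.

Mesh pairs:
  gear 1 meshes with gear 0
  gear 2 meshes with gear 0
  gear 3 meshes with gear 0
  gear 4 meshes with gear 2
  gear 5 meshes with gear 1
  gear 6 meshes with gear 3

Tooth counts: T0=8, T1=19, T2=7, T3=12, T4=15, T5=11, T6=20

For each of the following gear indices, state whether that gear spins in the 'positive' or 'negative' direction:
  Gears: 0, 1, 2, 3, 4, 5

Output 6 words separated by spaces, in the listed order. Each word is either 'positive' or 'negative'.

Gear 0 (driver): negative (depth 0)
  gear 1: meshes with gear 0 -> depth 1 -> positive (opposite of gear 0)
  gear 2: meshes with gear 0 -> depth 1 -> positive (opposite of gear 0)
  gear 3: meshes with gear 0 -> depth 1 -> positive (opposite of gear 0)
  gear 4: meshes with gear 2 -> depth 2 -> negative (opposite of gear 2)
  gear 5: meshes with gear 1 -> depth 2 -> negative (opposite of gear 1)
  gear 6: meshes with gear 3 -> depth 2 -> negative (opposite of gear 3)
Queried indices 0, 1, 2, 3, 4, 5 -> negative, positive, positive, positive, negative, negative

Answer: negative positive positive positive negative negative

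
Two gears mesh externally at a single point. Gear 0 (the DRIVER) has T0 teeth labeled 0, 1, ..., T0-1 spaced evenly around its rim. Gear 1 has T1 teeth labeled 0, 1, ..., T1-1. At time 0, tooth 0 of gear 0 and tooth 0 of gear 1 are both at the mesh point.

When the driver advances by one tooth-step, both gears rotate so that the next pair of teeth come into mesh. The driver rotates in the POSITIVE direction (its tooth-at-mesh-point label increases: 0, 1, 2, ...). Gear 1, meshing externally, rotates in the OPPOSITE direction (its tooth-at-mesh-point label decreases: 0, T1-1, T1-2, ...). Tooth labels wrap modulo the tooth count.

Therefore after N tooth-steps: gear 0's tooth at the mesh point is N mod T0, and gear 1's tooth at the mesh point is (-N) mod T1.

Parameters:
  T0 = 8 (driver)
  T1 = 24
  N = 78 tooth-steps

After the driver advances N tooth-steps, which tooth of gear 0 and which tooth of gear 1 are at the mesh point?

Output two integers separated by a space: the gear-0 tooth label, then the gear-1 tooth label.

Gear 0 (driver, T0=8): tooth at mesh = N mod T0
  78 = 9 * 8 + 6, so 78 mod 8 = 6
  gear 0 tooth = 6
Gear 1 (driven, T1=24): tooth at mesh = (-N) mod T1
  78 = 3 * 24 + 6, so 78 mod 24 = 6
  (-78) mod 24 = (-6) mod 24 = 24 - 6 = 18
Mesh after 78 steps: gear-0 tooth 6 meets gear-1 tooth 18

Answer: 6 18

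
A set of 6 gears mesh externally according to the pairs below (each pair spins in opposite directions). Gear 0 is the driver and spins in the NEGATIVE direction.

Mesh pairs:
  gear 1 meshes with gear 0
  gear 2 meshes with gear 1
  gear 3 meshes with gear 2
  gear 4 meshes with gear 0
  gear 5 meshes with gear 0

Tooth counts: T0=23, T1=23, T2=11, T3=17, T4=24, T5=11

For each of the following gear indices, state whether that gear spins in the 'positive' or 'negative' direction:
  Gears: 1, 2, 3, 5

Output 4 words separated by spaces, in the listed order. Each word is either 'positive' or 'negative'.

Gear 0 (driver): negative (depth 0)
  gear 1: meshes with gear 0 -> depth 1 -> positive (opposite of gear 0)
  gear 2: meshes with gear 1 -> depth 2 -> negative (opposite of gear 1)
  gear 3: meshes with gear 2 -> depth 3 -> positive (opposite of gear 2)
  gear 4: meshes with gear 0 -> depth 1 -> positive (opposite of gear 0)
  gear 5: meshes with gear 0 -> depth 1 -> positive (opposite of gear 0)
Queried indices 1, 2, 3, 5 -> positive, negative, positive, positive

Answer: positive negative positive positive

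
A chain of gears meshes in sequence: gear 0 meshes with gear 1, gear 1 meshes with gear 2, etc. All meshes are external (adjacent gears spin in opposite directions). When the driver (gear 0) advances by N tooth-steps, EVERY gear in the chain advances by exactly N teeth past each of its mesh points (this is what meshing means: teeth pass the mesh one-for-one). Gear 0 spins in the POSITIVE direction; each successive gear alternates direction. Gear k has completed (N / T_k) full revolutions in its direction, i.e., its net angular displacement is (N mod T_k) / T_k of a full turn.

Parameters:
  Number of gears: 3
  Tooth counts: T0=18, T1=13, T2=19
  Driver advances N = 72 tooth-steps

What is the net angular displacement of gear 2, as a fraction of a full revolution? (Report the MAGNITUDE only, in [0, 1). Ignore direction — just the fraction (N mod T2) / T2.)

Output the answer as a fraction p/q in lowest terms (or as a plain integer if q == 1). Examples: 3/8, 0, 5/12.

Chain of 3 gears, tooth counts: [18, 13, 19]
  gear 0: T0=18, direction=positive, advance = 72 mod 18 = 0 teeth = 0/18 turn
  gear 1: T1=13, direction=negative, advance = 72 mod 13 = 7 teeth = 7/13 turn
  gear 2: T2=19, direction=positive, advance = 72 mod 19 = 15 teeth = 15/19 turn
Gear 2: 72 mod 19 = 15
Fraction = 15 / 19 = 15/19 (gcd(15,19)=1) = 15/19

Answer: 15/19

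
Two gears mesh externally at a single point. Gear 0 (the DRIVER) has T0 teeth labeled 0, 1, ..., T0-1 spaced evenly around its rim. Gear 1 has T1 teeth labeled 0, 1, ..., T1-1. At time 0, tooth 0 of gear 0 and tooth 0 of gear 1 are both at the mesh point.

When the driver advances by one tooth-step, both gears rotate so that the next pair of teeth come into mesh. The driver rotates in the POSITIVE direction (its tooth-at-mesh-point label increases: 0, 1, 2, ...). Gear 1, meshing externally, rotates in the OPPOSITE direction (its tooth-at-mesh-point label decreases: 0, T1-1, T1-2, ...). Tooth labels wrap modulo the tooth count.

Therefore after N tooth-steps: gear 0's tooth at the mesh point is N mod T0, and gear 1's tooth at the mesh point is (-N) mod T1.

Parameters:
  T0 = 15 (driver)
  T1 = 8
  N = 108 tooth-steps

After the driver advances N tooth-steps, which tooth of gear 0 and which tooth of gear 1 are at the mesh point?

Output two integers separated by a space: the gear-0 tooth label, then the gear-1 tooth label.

Gear 0 (driver, T0=15): tooth at mesh = N mod T0
  108 = 7 * 15 + 3, so 108 mod 15 = 3
  gear 0 tooth = 3
Gear 1 (driven, T1=8): tooth at mesh = (-N) mod T1
  108 = 13 * 8 + 4, so 108 mod 8 = 4
  (-108) mod 8 = (-4) mod 8 = 8 - 4 = 4
Mesh after 108 steps: gear-0 tooth 3 meets gear-1 tooth 4

Answer: 3 4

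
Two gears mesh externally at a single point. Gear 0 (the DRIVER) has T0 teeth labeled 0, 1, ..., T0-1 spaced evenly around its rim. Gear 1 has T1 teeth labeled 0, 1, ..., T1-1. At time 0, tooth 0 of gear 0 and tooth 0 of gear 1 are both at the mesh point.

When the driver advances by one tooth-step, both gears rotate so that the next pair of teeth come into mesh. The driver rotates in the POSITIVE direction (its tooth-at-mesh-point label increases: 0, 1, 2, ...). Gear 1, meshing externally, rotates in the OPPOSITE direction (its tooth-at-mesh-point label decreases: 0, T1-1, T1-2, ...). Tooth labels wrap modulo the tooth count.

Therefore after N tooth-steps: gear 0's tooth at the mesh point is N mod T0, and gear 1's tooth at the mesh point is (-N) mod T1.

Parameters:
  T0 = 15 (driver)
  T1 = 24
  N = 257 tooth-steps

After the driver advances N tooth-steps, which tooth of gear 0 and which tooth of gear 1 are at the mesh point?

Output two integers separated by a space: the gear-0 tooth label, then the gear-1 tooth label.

Gear 0 (driver, T0=15): tooth at mesh = N mod T0
  257 = 17 * 15 + 2, so 257 mod 15 = 2
  gear 0 tooth = 2
Gear 1 (driven, T1=24): tooth at mesh = (-N) mod T1
  257 = 10 * 24 + 17, so 257 mod 24 = 17
  (-257) mod 24 = (-17) mod 24 = 24 - 17 = 7
Mesh after 257 steps: gear-0 tooth 2 meets gear-1 tooth 7

Answer: 2 7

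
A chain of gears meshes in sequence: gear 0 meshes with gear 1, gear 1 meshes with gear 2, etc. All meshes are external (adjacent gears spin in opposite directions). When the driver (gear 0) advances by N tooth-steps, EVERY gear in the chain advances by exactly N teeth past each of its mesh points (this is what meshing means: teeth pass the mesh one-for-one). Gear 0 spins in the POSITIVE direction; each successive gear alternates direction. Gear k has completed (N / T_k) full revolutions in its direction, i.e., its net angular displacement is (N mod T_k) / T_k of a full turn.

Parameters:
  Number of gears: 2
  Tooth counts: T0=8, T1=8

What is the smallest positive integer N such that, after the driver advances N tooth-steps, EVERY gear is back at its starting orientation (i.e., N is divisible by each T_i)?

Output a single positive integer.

Answer: 8

Derivation:
Gear k returns to start when N is a multiple of T_k.
All gears at start simultaneously when N is a common multiple of [8, 8]; the smallest such N is lcm(8, 8).
Start: lcm = T0 = 8
Fold in T1=8: gcd(8, 8) = 8; lcm(8, 8) = 8 * 8 / 8 = 64 / 8 = 8
Full cycle length = 8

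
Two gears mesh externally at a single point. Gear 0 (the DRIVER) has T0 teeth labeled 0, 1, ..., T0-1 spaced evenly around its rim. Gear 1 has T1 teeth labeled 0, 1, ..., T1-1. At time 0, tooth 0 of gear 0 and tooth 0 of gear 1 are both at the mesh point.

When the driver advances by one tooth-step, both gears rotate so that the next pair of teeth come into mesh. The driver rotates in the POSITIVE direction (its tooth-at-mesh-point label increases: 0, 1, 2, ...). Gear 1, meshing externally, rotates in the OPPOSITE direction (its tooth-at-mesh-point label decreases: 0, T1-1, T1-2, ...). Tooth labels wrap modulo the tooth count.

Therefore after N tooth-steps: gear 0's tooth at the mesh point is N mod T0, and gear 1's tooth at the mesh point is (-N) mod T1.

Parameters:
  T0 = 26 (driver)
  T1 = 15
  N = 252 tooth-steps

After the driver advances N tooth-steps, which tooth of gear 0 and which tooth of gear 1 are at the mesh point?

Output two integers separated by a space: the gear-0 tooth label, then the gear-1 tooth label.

Answer: 18 3

Derivation:
Gear 0 (driver, T0=26): tooth at mesh = N mod T0
  252 = 9 * 26 + 18, so 252 mod 26 = 18
  gear 0 tooth = 18
Gear 1 (driven, T1=15): tooth at mesh = (-N) mod T1
  252 = 16 * 15 + 12, so 252 mod 15 = 12
  (-252) mod 15 = (-12) mod 15 = 15 - 12 = 3
Mesh after 252 steps: gear-0 tooth 18 meets gear-1 tooth 3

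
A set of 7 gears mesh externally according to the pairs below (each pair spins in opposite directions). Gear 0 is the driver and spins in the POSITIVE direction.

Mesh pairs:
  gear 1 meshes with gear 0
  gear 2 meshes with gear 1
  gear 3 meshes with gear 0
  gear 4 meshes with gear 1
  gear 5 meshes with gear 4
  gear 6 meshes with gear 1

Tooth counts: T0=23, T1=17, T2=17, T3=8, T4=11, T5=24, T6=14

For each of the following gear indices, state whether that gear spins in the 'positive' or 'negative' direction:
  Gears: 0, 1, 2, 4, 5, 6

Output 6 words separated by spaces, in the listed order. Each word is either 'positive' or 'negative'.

Gear 0 (driver): positive (depth 0)
  gear 1: meshes with gear 0 -> depth 1 -> negative (opposite of gear 0)
  gear 2: meshes with gear 1 -> depth 2 -> positive (opposite of gear 1)
  gear 3: meshes with gear 0 -> depth 1 -> negative (opposite of gear 0)
  gear 4: meshes with gear 1 -> depth 2 -> positive (opposite of gear 1)
  gear 5: meshes with gear 4 -> depth 3 -> negative (opposite of gear 4)
  gear 6: meshes with gear 1 -> depth 2 -> positive (opposite of gear 1)
Queried indices 0, 1, 2, 4, 5, 6 -> positive, negative, positive, positive, negative, positive

Answer: positive negative positive positive negative positive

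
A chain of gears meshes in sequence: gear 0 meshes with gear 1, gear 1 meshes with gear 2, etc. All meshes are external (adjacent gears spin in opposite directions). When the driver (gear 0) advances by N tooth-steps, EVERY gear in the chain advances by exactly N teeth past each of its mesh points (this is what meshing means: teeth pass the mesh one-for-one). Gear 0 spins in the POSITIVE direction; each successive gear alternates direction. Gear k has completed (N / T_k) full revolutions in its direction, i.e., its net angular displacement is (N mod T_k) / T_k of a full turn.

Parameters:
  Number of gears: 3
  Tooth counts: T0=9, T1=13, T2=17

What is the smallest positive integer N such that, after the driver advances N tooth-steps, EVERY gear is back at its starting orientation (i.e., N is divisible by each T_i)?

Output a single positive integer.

Answer: 1989

Derivation:
Gear k returns to start when N is a multiple of T_k.
All gears at start simultaneously when N is a common multiple of [9, 13, 17]; the smallest such N is lcm(9, 13, 17).
Start: lcm = T0 = 9
Fold in T1=13: gcd(9, 13) = 1; lcm(9, 13) = 9 * 13 / 1 = 117 / 1 = 117
Fold in T2=17: gcd(117, 17) = 1; lcm(117, 17) = 117 * 17 / 1 = 1989 / 1 = 1989
Full cycle length = 1989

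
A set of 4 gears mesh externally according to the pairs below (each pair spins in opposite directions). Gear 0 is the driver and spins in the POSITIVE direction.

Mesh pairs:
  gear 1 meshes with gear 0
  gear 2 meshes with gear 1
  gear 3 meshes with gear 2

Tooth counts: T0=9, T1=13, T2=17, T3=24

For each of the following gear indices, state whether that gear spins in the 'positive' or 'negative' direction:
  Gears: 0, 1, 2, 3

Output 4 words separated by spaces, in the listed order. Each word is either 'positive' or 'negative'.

Gear 0 (driver): positive (depth 0)
  gear 1: meshes with gear 0 -> depth 1 -> negative (opposite of gear 0)
  gear 2: meshes with gear 1 -> depth 2 -> positive (opposite of gear 1)
  gear 3: meshes with gear 2 -> depth 3 -> negative (opposite of gear 2)
Queried indices 0, 1, 2, 3 -> positive, negative, positive, negative

Answer: positive negative positive negative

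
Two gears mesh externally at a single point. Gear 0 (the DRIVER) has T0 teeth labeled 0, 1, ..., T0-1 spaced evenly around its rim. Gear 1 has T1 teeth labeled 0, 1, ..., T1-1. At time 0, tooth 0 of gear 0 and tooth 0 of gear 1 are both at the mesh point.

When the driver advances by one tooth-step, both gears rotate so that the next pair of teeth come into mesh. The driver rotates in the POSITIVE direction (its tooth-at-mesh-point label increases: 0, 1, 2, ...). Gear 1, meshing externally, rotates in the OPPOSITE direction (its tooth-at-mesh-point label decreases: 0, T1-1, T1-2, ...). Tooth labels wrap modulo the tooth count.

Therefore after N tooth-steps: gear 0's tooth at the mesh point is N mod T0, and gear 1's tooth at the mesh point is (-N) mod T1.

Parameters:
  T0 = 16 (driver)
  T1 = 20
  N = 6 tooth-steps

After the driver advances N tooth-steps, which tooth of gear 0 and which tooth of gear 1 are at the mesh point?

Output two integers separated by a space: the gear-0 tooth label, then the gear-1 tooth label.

Gear 0 (driver, T0=16): tooth at mesh = N mod T0
  6 = 0 * 16 + 6, so 6 mod 16 = 6
  gear 0 tooth = 6
Gear 1 (driven, T1=20): tooth at mesh = (-N) mod T1
  6 = 0 * 20 + 6, so 6 mod 20 = 6
  (-6) mod 20 = (-6) mod 20 = 20 - 6 = 14
Mesh after 6 steps: gear-0 tooth 6 meets gear-1 tooth 14

Answer: 6 14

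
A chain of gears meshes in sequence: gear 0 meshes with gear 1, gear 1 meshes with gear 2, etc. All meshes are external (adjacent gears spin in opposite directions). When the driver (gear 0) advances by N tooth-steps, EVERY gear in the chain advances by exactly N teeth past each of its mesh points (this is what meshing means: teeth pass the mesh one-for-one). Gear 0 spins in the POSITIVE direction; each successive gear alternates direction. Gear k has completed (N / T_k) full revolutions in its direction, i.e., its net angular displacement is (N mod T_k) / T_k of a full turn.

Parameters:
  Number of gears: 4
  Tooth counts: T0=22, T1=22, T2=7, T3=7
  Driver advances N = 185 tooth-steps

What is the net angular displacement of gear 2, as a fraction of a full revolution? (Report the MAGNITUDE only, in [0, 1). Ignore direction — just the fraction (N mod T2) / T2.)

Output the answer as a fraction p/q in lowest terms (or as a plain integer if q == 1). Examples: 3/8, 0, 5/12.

Answer: 3/7

Derivation:
Chain of 4 gears, tooth counts: [22, 22, 7, 7]
  gear 0: T0=22, direction=positive, advance = 185 mod 22 = 9 teeth = 9/22 turn
  gear 1: T1=22, direction=negative, advance = 185 mod 22 = 9 teeth = 9/22 turn
  gear 2: T2=7, direction=positive, advance = 185 mod 7 = 3 teeth = 3/7 turn
  gear 3: T3=7, direction=negative, advance = 185 mod 7 = 3 teeth = 3/7 turn
Gear 2: 185 mod 7 = 3
Fraction = 3 / 7 = 3/7 (gcd(3,7)=1) = 3/7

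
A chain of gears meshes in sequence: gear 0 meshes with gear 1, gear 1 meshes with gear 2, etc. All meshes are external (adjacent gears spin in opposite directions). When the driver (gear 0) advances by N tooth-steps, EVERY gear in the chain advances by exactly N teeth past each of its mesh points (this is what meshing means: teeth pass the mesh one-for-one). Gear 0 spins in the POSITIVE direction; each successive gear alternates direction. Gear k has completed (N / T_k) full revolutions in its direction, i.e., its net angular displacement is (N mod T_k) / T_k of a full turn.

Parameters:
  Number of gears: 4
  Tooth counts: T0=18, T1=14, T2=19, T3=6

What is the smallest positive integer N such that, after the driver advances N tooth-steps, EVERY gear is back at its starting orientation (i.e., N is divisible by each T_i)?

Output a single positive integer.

Gear k returns to start when N is a multiple of T_k.
All gears at start simultaneously when N is a common multiple of [18, 14, 19, 6]; the smallest such N is lcm(18, 14, 19, 6).
Start: lcm = T0 = 18
Fold in T1=14: gcd(18, 14) = 2; lcm(18, 14) = 18 * 14 / 2 = 252 / 2 = 126
Fold in T2=19: gcd(126, 19) = 1; lcm(126, 19) = 126 * 19 / 1 = 2394 / 1 = 2394
Fold in T3=6: gcd(2394, 6) = 6; lcm(2394, 6) = 2394 * 6 / 6 = 14364 / 6 = 2394
Full cycle length = 2394

Answer: 2394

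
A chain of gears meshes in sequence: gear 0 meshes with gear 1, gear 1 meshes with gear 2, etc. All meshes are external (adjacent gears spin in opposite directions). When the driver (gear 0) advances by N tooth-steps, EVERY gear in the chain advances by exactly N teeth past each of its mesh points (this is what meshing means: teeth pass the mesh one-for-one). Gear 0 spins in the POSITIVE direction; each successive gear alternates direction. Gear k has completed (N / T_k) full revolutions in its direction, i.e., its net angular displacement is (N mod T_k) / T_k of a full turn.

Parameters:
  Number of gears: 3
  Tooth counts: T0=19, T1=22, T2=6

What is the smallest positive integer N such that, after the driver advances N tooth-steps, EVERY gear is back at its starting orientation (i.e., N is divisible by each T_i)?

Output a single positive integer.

Gear k returns to start when N is a multiple of T_k.
All gears at start simultaneously when N is a common multiple of [19, 22, 6]; the smallest such N is lcm(19, 22, 6).
Start: lcm = T0 = 19
Fold in T1=22: gcd(19, 22) = 1; lcm(19, 22) = 19 * 22 / 1 = 418 / 1 = 418
Fold in T2=6: gcd(418, 6) = 2; lcm(418, 6) = 418 * 6 / 2 = 2508 / 2 = 1254
Full cycle length = 1254

Answer: 1254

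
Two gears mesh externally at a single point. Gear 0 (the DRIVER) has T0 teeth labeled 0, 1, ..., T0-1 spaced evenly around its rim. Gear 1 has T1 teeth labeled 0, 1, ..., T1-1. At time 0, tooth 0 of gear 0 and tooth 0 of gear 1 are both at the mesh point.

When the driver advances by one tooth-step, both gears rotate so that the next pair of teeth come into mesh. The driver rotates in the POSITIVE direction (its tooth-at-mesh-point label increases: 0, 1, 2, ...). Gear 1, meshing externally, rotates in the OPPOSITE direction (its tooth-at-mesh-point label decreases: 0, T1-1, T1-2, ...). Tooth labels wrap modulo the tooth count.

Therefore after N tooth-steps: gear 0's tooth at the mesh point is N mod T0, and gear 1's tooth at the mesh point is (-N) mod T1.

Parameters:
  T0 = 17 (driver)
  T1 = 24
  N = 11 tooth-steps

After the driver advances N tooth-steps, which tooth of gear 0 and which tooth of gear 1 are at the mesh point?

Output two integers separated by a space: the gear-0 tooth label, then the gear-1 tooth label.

Gear 0 (driver, T0=17): tooth at mesh = N mod T0
  11 = 0 * 17 + 11, so 11 mod 17 = 11
  gear 0 tooth = 11
Gear 1 (driven, T1=24): tooth at mesh = (-N) mod T1
  11 = 0 * 24 + 11, so 11 mod 24 = 11
  (-11) mod 24 = (-11) mod 24 = 24 - 11 = 13
Mesh after 11 steps: gear-0 tooth 11 meets gear-1 tooth 13

Answer: 11 13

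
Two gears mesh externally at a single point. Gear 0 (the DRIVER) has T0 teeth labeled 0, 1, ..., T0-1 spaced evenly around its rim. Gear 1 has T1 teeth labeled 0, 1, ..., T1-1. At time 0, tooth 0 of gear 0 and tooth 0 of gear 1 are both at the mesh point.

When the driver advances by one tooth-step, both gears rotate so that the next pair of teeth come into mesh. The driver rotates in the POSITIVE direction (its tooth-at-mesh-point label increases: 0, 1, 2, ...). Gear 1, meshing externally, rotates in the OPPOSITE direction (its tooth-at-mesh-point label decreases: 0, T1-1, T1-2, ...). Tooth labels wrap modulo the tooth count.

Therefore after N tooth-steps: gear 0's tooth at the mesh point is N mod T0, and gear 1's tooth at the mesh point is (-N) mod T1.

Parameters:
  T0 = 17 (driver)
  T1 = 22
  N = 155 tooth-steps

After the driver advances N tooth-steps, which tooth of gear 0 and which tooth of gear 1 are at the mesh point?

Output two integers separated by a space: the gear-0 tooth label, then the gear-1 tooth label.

Answer: 2 21

Derivation:
Gear 0 (driver, T0=17): tooth at mesh = N mod T0
  155 = 9 * 17 + 2, so 155 mod 17 = 2
  gear 0 tooth = 2
Gear 1 (driven, T1=22): tooth at mesh = (-N) mod T1
  155 = 7 * 22 + 1, so 155 mod 22 = 1
  (-155) mod 22 = (-1) mod 22 = 22 - 1 = 21
Mesh after 155 steps: gear-0 tooth 2 meets gear-1 tooth 21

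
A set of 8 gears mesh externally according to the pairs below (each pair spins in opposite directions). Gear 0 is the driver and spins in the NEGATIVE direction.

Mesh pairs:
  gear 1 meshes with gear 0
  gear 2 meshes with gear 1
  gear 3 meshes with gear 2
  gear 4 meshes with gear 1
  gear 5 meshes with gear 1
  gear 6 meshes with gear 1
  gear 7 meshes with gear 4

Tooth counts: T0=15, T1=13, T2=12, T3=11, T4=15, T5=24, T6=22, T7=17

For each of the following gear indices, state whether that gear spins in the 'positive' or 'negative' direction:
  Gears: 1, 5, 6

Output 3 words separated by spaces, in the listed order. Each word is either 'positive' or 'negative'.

Answer: positive negative negative

Derivation:
Gear 0 (driver): negative (depth 0)
  gear 1: meshes with gear 0 -> depth 1 -> positive (opposite of gear 0)
  gear 2: meshes with gear 1 -> depth 2 -> negative (opposite of gear 1)
  gear 3: meshes with gear 2 -> depth 3 -> positive (opposite of gear 2)
  gear 4: meshes with gear 1 -> depth 2 -> negative (opposite of gear 1)
  gear 5: meshes with gear 1 -> depth 2 -> negative (opposite of gear 1)
  gear 6: meshes with gear 1 -> depth 2 -> negative (opposite of gear 1)
  gear 7: meshes with gear 4 -> depth 3 -> positive (opposite of gear 4)
Queried indices 1, 5, 6 -> positive, negative, negative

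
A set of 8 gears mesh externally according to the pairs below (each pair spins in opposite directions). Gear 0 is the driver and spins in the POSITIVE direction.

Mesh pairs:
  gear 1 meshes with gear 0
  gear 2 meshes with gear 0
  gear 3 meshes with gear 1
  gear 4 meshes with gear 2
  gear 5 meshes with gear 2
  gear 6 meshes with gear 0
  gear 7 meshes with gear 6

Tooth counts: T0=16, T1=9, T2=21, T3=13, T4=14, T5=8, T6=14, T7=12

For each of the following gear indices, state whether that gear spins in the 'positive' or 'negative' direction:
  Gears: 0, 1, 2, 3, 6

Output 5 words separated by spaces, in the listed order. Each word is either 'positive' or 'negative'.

Gear 0 (driver): positive (depth 0)
  gear 1: meshes with gear 0 -> depth 1 -> negative (opposite of gear 0)
  gear 2: meshes with gear 0 -> depth 1 -> negative (opposite of gear 0)
  gear 3: meshes with gear 1 -> depth 2 -> positive (opposite of gear 1)
  gear 4: meshes with gear 2 -> depth 2 -> positive (opposite of gear 2)
  gear 5: meshes with gear 2 -> depth 2 -> positive (opposite of gear 2)
  gear 6: meshes with gear 0 -> depth 1 -> negative (opposite of gear 0)
  gear 7: meshes with gear 6 -> depth 2 -> positive (opposite of gear 6)
Queried indices 0, 1, 2, 3, 6 -> positive, negative, negative, positive, negative

Answer: positive negative negative positive negative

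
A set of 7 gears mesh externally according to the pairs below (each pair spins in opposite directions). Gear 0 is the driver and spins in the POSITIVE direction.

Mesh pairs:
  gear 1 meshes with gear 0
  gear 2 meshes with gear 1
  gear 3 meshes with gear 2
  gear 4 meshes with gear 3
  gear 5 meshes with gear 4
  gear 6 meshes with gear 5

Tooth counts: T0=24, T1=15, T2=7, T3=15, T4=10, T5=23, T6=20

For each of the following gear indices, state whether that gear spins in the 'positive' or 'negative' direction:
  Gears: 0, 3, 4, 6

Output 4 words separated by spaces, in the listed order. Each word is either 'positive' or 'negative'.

Gear 0 (driver): positive (depth 0)
  gear 1: meshes with gear 0 -> depth 1 -> negative (opposite of gear 0)
  gear 2: meshes with gear 1 -> depth 2 -> positive (opposite of gear 1)
  gear 3: meshes with gear 2 -> depth 3 -> negative (opposite of gear 2)
  gear 4: meshes with gear 3 -> depth 4 -> positive (opposite of gear 3)
  gear 5: meshes with gear 4 -> depth 5 -> negative (opposite of gear 4)
  gear 6: meshes with gear 5 -> depth 6 -> positive (opposite of gear 5)
Queried indices 0, 3, 4, 6 -> positive, negative, positive, positive

Answer: positive negative positive positive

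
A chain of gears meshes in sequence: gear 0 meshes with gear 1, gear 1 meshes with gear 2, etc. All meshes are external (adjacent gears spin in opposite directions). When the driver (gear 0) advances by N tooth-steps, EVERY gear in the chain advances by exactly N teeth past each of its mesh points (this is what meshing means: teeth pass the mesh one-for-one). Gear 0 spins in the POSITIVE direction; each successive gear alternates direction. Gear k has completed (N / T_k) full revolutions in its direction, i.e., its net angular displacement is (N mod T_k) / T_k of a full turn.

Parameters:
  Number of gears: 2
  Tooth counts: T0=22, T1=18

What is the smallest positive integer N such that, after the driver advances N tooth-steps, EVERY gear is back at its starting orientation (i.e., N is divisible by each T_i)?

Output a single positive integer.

Answer: 198

Derivation:
Gear k returns to start when N is a multiple of T_k.
All gears at start simultaneously when N is a common multiple of [22, 18]; the smallest such N is lcm(22, 18).
Start: lcm = T0 = 22
Fold in T1=18: gcd(22, 18) = 2; lcm(22, 18) = 22 * 18 / 2 = 396 / 2 = 198
Full cycle length = 198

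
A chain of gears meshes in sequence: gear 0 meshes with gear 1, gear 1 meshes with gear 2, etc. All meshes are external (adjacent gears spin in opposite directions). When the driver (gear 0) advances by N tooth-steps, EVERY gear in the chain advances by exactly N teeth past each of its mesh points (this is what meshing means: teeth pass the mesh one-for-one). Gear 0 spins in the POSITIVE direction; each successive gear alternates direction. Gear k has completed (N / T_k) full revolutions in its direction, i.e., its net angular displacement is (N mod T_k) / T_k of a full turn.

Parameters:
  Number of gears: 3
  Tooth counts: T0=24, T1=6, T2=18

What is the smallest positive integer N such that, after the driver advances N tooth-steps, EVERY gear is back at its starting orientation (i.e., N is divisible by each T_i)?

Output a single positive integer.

Answer: 72

Derivation:
Gear k returns to start when N is a multiple of T_k.
All gears at start simultaneously when N is a common multiple of [24, 6, 18]; the smallest such N is lcm(24, 6, 18).
Start: lcm = T0 = 24
Fold in T1=6: gcd(24, 6) = 6; lcm(24, 6) = 24 * 6 / 6 = 144 / 6 = 24
Fold in T2=18: gcd(24, 18) = 6; lcm(24, 18) = 24 * 18 / 6 = 432 / 6 = 72
Full cycle length = 72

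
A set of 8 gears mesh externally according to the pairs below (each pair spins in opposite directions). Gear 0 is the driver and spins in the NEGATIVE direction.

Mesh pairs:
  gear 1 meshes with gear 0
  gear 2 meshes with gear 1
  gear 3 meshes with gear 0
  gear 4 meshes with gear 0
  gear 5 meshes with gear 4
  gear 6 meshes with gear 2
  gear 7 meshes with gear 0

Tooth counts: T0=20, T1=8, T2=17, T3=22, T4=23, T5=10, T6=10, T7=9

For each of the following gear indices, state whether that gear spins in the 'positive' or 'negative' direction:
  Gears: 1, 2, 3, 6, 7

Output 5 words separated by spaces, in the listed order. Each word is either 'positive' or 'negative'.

Answer: positive negative positive positive positive

Derivation:
Gear 0 (driver): negative (depth 0)
  gear 1: meshes with gear 0 -> depth 1 -> positive (opposite of gear 0)
  gear 2: meshes with gear 1 -> depth 2 -> negative (opposite of gear 1)
  gear 3: meshes with gear 0 -> depth 1 -> positive (opposite of gear 0)
  gear 4: meshes with gear 0 -> depth 1 -> positive (opposite of gear 0)
  gear 5: meshes with gear 4 -> depth 2 -> negative (opposite of gear 4)
  gear 6: meshes with gear 2 -> depth 3 -> positive (opposite of gear 2)
  gear 7: meshes with gear 0 -> depth 1 -> positive (opposite of gear 0)
Queried indices 1, 2, 3, 6, 7 -> positive, negative, positive, positive, positive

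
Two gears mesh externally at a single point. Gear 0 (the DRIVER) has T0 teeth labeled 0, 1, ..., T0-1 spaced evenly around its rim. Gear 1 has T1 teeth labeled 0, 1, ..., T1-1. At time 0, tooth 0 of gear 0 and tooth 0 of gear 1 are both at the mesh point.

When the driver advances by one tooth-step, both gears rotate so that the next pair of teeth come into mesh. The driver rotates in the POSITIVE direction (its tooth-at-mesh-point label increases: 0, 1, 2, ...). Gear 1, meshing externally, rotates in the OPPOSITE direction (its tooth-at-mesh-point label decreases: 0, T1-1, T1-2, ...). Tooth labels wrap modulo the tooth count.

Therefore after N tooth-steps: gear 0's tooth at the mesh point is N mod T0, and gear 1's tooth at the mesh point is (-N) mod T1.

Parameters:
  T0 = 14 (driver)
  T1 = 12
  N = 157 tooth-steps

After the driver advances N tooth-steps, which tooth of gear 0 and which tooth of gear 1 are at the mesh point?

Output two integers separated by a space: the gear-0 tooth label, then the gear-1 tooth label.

Answer: 3 11

Derivation:
Gear 0 (driver, T0=14): tooth at mesh = N mod T0
  157 = 11 * 14 + 3, so 157 mod 14 = 3
  gear 0 tooth = 3
Gear 1 (driven, T1=12): tooth at mesh = (-N) mod T1
  157 = 13 * 12 + 1, so 157 mod 12 = 1
  (-157) mod 12 = (-1) mod 12 = 12 - 1 = 11
Mesh after 157 steps: gear-0 tooth 3 meets gear-1 tooth 11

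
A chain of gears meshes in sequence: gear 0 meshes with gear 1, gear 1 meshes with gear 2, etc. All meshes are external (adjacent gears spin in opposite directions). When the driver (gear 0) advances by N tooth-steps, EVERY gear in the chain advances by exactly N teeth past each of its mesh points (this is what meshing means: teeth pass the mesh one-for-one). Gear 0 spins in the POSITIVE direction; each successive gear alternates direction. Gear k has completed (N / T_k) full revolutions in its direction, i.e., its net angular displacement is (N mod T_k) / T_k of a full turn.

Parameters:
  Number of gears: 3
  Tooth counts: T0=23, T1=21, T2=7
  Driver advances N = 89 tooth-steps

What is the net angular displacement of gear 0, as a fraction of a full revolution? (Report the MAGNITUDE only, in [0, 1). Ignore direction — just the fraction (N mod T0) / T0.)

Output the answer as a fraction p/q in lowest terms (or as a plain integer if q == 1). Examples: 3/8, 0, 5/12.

Answer: 20/23

Derivation:
Chain of 3 gears, tooth counts: [23, 21, 7]
  gear 0: T0=23, direction=positive, advance = 89 mod 23 = 20 teeth = 20/23 turn
  gear 1: T1=21, direction=negative, advance = 89 mod 21 = 5 teeth = 5/21 turn
  gear 2: T2=7, direction=positive, advance = 89 mod 7 = 5 teeth = 5/7 turn
Gear 0: 89 mod 23 = 20
Fraction = 20 / 23 = 20/23 (gcd(20,23)=1) = 20/23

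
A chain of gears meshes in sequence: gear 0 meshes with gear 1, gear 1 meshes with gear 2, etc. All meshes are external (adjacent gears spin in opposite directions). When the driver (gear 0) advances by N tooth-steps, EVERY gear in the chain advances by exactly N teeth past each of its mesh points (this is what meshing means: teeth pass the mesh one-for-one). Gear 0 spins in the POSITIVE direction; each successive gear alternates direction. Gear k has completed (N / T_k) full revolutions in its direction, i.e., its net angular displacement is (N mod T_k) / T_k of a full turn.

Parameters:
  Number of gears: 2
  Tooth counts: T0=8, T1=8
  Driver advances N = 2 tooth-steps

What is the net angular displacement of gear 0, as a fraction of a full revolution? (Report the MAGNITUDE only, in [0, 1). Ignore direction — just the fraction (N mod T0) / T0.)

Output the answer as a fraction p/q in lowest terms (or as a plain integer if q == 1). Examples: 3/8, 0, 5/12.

Chain of 2 gears, tooth counts: [8, 8]
  gear 0: T0=8, direction=positive, advance = 2 mod 8 = 2 teeth = 2/8 turn
  gear 1: T1=8, direction=negative, advance = 2 mod 8 = 2 teeth = 2/8 turn
Gear 0: 2 mod 8 = 2
Fraction = 2 / 8 = 1/4 (gcd(2,8)=2) = 1/4

Answer: 1/4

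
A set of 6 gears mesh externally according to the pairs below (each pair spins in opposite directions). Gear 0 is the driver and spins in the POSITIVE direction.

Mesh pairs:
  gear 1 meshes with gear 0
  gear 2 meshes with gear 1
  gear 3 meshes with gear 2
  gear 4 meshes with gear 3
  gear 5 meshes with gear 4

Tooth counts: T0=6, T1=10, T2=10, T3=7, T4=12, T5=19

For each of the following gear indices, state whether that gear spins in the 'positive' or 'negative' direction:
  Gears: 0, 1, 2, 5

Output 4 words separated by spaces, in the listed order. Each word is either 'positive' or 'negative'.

Answer: positive negative positive negative

Derivation:
Gear 0 (driver): positive (depth 0)
  gear 1: meshes with gear 0 -> depth 1 -> negative (opposite of gear 0)
  gear 2: meshes with gear 1 -> depth 2 -> positive (opposite of gear 1)
  gear 3: meshes with gear 2 -> depth 3 -> negative (opposite of gear 2)
  gear 4: meshes with gear 3 -> depth 4 -> positive (opposite of gear 3)
  gear 5: meshes with gear 4 -> depth 5 -> negative (opposite of gear 4)
Queried indices 0, 1, 2, 5 -> positive, negative, positive, negative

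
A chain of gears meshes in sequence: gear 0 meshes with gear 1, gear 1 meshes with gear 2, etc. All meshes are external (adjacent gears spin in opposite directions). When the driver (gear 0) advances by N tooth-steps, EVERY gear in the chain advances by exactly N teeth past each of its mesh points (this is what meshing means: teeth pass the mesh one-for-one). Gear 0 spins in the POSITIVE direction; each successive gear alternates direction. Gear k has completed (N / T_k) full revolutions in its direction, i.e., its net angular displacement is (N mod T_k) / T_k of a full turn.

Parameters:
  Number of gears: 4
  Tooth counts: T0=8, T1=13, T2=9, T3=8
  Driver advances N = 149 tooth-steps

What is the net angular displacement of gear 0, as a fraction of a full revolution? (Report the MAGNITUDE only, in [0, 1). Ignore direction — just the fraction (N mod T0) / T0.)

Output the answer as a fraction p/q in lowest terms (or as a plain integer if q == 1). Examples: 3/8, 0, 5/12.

Chain of 4 gears, tooth counts: [8, 13, 9, 8]
  gear 0: T0=8, direction=positive, advance = 149 mod 8 = 5 teeth = 5/8 turn
  gear 1: T1=13, direction=negative, advance = 149 mod 13 = 6 teeth = 6/13 turn
  gear 2: T2=9, direction=positive, advance = 149 mod 9 = 5 teeth = 5/9 turn
  gear 3: T3=8, direction=negative, advance = 149 mod 8 = 5 teeth = 5/8 turn
Gear 0: 149 mod 8 = 5
Fraction = 5 / 8 = 5/8 (gcd(5,8)=1) = 5/8

Answer: 5/8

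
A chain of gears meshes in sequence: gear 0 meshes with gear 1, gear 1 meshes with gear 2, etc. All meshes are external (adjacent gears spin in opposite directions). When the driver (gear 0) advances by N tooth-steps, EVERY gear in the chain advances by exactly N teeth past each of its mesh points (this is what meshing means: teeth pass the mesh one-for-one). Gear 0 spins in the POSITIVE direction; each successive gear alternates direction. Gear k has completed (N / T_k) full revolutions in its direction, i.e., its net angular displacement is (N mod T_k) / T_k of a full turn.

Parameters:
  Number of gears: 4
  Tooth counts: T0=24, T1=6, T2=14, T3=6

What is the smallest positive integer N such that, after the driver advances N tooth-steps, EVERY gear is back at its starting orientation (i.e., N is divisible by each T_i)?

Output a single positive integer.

Gear k returns to start when N is a multiple of T_k.
All gears at start simultaneously when N is a common multiple of [24, 6, 14, 6]; the smallest such N is lcm(24, 6, 14, 6).
Start: lcm = T0 = 24
Fold in T1=6: gcd(24, 6) = 6; lcm(24, 6) = 24 * 6 / 6 = 144 / 6 = 24
Fold in T2=14: gcd(24, 14) = 2; lcm(24, 14) = 24 * 14 / 2 = 336 / 2 = 168
Fold in T3=6: gcd(168, 6) = 6; lcm(168, 6) = 168 * 6 / 6 = 1008 / 6 = 168
Full cycle length = 168

Answer: 168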